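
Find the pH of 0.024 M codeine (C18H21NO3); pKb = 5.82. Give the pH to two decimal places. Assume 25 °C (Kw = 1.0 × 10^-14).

pH = 10.28

C18H21NO3 + H2O ⇌ C18H22NO3+ + OH-
Kb = 10^(−5.82) = 1.51 × 10^-6
From the ICE table, Kb = x²/(0.024 − x) = 1.51 × 10^-6.
Neglecting x in the denominator: x = √(1.51 × 10^-6 × 0.024) = 1.90 × 10^-4 M
(x/C₀ = 0.79% < 5%, so the approximation holds.)
pOH = 3.72, so pH = 14.00 − pOH = 10.28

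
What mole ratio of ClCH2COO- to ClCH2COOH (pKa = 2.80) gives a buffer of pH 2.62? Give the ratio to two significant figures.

ratio = 0.66

pH = pKa + log(r) ⇒ log(r) = 2.62 − 2.80 = -0.18
r = [ClCH2COO-]/[ClCH2COOH] = 10^(-0.18) = 0.661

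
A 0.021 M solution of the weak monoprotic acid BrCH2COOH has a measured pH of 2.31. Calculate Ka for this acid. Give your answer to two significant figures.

Ka = 1.5 × 10^-3

[H+] = 10^(-2.31) = 4.90 × 10^-3 M
At equilibrium [HA] = 0.021 − 4.90 × 10^-3 = 1.61 × 10^-2 M
Ka = [H+][A-]/[HA] = (4.90 × 10^-3)² / 1.61 × 10^-2 = 1.5 × 10^-3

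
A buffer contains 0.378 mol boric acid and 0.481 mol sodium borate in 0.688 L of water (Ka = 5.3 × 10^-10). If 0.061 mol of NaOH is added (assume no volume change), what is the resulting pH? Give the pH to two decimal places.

OH- converts B(OH)3 to B(OH)4-: B(OH)3 → 0.317 mol, B(OH)4- → 0.542 mol.
pKa = −log(5.3 × 10^-10) = 9.276
Henderson–Hasselbalch with mole ratio 0.542/0.317: pH = 9.276 + (+0.233)

pH = 9.51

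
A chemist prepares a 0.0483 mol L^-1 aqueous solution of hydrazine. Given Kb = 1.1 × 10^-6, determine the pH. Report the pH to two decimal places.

pH = 10.36

N2H4 + H2O ⇌ N2H5+ + OH-
Kb = x²/(0.0483 − x) = 1.1 × 10^-6
Neglecting x in the denominator: x = √(1.1 × 10^-6 × 0.0483) = 2.30 × 10^-4 M
pOH = 3.64, so pH = 14.00 − pOH = 10.36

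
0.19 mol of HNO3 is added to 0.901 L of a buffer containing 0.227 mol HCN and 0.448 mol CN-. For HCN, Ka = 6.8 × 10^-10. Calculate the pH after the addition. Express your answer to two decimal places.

pH = 8.96

Added H+ converts CN- to HCN: HCN → 0.417 mol, CN- → 0.258 mol.
pKa = −log(6.8 × 10^-10) = 9.167
pH = pKa + log(n_CN-/n_HCN) = 9.167 + log(0.258/0.417) = 9.167 + (-0.209)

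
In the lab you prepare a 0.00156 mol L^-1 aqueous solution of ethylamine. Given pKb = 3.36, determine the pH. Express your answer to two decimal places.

pH = 10.80

C2H5NH2 + H2O ⇌ C2H5NH3+ + OH-
Kb = 10^(−3.36) = 4.37 × 10^-4
Kb = [OH-]²/(0.00156 − [OH-]) = 4.37 × 10^-4
Here C₀/Kb ≈ 3.57, so the small-[OH-] approximation fails. Use the quadratic:
[OH-] = (−Kb + √(Kb² + 4·Kb·C₀))/2 = 6.36 × 10^-4 M
pOH = −log(6.36 × 10^-4) = 3.20; pH = 14.00 − 3.20 = 10.80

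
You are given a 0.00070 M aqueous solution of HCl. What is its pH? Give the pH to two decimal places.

HCl is a strong acid and dissociates completely, so [H+] = 0.00070 M.
pH = -log(0.0007) = 3.15

pH = 3.15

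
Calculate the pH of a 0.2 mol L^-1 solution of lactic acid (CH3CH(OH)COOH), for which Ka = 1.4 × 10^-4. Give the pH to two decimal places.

pH = 2.28

CH3CH(OH)COOH ⇌ CH3CH(OH)COO- + H+
From the ICE table, Ka = x²/(0.2 − x) = 1.4 × 10^-4.
Neglecting x in the denominator: x = √(1.4 × 10^-4 × 0.2) = 5.29 × 10^-3 M
pH = −log[H+] = −log(5.29 × 10^-3) = 2.28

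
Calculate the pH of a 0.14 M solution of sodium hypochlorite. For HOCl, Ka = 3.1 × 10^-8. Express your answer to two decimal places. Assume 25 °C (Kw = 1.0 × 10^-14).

pH = 10.33

OCl- is the conjugate base of the weak acid HOCl.
Kb = Kw/Ka = 1.0×10^-14 / 3.1 × 10^-8 = 3.23 × 10^-7
From the ICE table, Kb = x²/(0.14 − x) = 3.23 × 10^-7.
Neglecting x in the denominator: x = √(3.23 × 10^-7 × 0.14) = 2.13 × 10^-4 M
pOH = 3.67, so pH = 14.00 − pOH = 10.33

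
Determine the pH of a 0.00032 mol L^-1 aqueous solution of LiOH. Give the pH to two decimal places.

pH = 10.51

LiOH is a strong base; [OH-] = 0.00032 M.
pOH = -log(0.00032) = 3.49
pH = 14.00 - 3.49 = 10.51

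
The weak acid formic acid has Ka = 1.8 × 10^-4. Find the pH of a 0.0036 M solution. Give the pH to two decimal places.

HCOOH ⇌ HCOO- + H+
From the ICE table, Ka = x²/(0.0036 − x) = 1.8 × 10^-4.
The 5% rule fails; solving x² + Ka·x − Ka·C₀ = 0 exactly:
x = (−Ka + √(Ka² + 4·Ka·C₀))/2 = 7.20 × 10^-4 M
pH = −log[H+] = −log(7.20 × 10^-4) = 3.14

pH = 3.14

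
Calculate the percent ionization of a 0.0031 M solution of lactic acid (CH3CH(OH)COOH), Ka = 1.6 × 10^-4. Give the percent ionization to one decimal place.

CH3CH(OH)COOH ⇌ CH3CH(OH)COO- + H+; let x = [H+] at equilibrium.
Ka = x²/(C₀ − x); solving the quadratic gives x = 6.29 × 10^-4 M.
Fraction ionized = 6.29 × 10^-4 / 0.0031 = 0.2029 → 20.3%

20.3%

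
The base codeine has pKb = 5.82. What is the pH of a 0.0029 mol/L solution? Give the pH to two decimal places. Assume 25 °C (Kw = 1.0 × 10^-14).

C18H21NO3 + H2O ⇌ C18H22NO3+ + OH-
Kb = 10^(−5.82) = 1.51 × 10^-6
Let x = [OH-] at equilibrium. Kb = x²/(0.0029 − x).
Since Kb ≪ C₀, x ≈ √(Kb·C₀) = 6.62 × 10^-5 M.
(x/C₀ = 2.3% < 5%, so the approximation holds.)
pOH = 4.18, so pH = 14.00 − pOH = 9.82

pH = 9.82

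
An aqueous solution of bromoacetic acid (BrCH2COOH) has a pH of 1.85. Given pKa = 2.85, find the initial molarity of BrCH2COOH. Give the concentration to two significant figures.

[H+] = 10^(-1.85) = 1.41 × 10^-2 M = x
Ka = 10^(−2.85) = 1.41 × 10^-3
Ka = x²/(C₀ − x) ⇒ C₀ = x + x²/Ka
C₀ = 1.41 × 10^-2 + (1.41 × 10^-2)²/(1.41 × 10^-3) = 1.55 × 10^-1 M

C₀ = 1.6 × 10^-1 M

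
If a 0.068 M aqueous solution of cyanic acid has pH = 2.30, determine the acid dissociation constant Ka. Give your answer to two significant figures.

[H+] = 10^(-2.30) = 5.01 × 10^-3 M
At equilibrium [HA] = 0.068 − 5.01 × 10^-3 = 6.30 × 10^-2 M
Ka = [H+][A-]/[HA] = (5.01 × 10^-3)² / 6.30 × 10^-2 = 4.0 × 10^-4

Ka = 4.0 × 10^-4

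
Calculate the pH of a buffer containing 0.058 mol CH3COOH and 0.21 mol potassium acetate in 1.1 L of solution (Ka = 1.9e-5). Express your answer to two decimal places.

pKa = −log(1.9 × 10^-5) = 4.721
Using pH = pKa + log([base]/[acid]) with [base]/[acid] = 0.21/0.058:
pH = 4.721 + (+0.559) = 5.28

pH = 5.28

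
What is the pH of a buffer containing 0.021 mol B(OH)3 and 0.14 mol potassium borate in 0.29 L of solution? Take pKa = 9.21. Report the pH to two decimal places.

pH = 10.03

pH = pKa + log([A⁻]/[HA]) = 9.21 + log(0.14/0.021)
pH = 9.21 + (+0.824) = 10.03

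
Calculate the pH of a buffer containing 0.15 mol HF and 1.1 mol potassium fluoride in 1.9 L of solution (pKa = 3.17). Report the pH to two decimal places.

pH = 4.04

Using pH = pKa + log([base]/[acid]) with [base]/[acid] = 1.1/0.15:
pH = 3.17 + (+0.865) = 4.04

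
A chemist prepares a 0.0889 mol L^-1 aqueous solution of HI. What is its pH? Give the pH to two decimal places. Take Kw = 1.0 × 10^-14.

HI is a strong acid and dissociates completely, so [H+] = 0.0889 M.
pH = -log(0.0889) = 1.05

pH = 1.05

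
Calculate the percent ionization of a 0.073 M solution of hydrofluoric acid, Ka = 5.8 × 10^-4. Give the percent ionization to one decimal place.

HF ⇌ F- + H+; let x = [H+] at equilibrium.
Ka = x²/(C₀ − x); solving the quadratic gives x = 6.22 × 10^-3 M.
% ionization = x/C₀ × 100% = 6.22 × 10^-3/0.073 × 100% = 8.5%

8.5%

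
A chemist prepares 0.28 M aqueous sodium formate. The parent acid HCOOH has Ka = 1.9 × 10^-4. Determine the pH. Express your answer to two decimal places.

HCOO- is the conjugate base of the weak acid HCOOH.
Kb = Kw/Ka = 1.0×10^-14 / 1.9 × 10^-4 = 5.26 × 10^-11
Kb = [OH-]²/(0.28 − [OH-]) = 5.26 × 10^-11
Neglecting [OH-] in the denominator: [OH-] = √(5.26 × 10^-11 × 0.28) = 3.84 × 10^-6 M
pOH = −log(3.84 × 10^-6) = 5.42; pH = 14.00 − 5.42 = 8.58

pH = 8.58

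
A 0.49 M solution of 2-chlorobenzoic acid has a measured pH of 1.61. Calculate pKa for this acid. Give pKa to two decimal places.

[H+] = 10^(-1.61) = 2.45 × 10^-2 M
At equilibrium [HA] = 0.49 − 2.45 × 10^-2 = 4.65 × 10^-1 M
Ka = [H+][A-]/[HA] = (2.45 × 10^-2)² / 4.65 × 10^-1 = 1.29 × 10^-3
pKa = -log(1.29 × 10^-3) = 2.89

pKa = 2.89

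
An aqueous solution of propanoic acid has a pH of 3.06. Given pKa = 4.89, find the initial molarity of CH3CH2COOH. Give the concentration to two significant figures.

[H+] = 10^(-3.06) = 8.71 × 10^-4 M = x
Ka = 10^(−4.89) = 1.29 × 10^-5
Ka = x²/(C₀ − x) ⇒ C₀ = x + x²/Ka
C₀ = 8.71 × 10^-4 + (8.71 × 10^-4)²/(1.29 × 10^-5) = 5.97 × 10^-2 M

C₀ = 6.0 × 10^-2 M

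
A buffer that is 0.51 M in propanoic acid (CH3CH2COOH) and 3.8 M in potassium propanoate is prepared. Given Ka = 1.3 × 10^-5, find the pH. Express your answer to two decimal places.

pKa = −log(1.3 × 10^-5) = 4.886
pH = pKa + log([A⁻]/[HA]) = 4.886 + log(3.8/0.51)
pH = 4.886 + (+0.872) = 5.76

pH = 5.76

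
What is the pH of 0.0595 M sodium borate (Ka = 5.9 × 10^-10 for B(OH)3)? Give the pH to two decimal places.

pH = 11.00

B(OH)4- is the conjugate base of the weak acid B(OH)3.
Kb = Kw/Ka = 1.0×10^-14 / 5.9 × 10^-10 = 1.69 × 10^-5
From the ICE table, Kb = x²/(0.0595 − x) = 1.69 × 10^-5.
Since Kb ≪ C₀, x ≈ √(Kb·C₀) = 1.00 × 10^-3 M.
Check: 1.7% ionized — well under 5%, approximation valid.
pOH = 3.00, so pH = 14.00 − pOH = 11.00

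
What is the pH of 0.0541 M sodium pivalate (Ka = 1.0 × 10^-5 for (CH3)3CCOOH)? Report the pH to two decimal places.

pH = 8.87

(CH3)3CCOO- is the conjugate base of the weak acid (CH3)3CCOOH.
Kb = Kw/Ka = 1.0×10^-14 / 1.0 × 10^-5 = 1.00 × 10^-9
Kb = [OH-]²/(0.0541 − [OH-]) = 1.00 × 10^-9
Since Kb ≪ C₀, [OH-] ≈ √(Kb·C₀) = 7.36 × 10^-6 M.
([OH-]/C₀ = 0.014% < 5%, so the approximation holds.)
pOH = 5.13, so pH = 14.00 − pOH = 8.87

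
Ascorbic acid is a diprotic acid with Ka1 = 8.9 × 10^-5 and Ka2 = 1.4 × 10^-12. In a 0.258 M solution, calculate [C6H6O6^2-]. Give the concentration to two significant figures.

1.4 × 10^-12 M

First ionization gives [H+] ≈ [HC6H6O6-] = 4.79 × 10^-3 M.
Second step: Ka2 = [H+][C6H6O6^2-]/[HC6H6O6-] ≈ [C6H6O6^2-] (since [H+] ≈ [HC6H6O6-]).
So [C6H6O6^2-] ≈ Ka2.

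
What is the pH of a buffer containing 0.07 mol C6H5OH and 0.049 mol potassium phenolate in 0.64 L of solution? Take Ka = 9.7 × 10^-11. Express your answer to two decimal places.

pKa = −log(9.7 × 10^-11) = 10.013
Using pH = pKa + log([base]/[acid]) with [base]/[acid] = 0.049/0.07:
pH = 10.013 + (-0.155) = 9.86

pH = 9.86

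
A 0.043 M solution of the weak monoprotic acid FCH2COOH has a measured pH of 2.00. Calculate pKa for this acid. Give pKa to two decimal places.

pKa = 2.52

[H+] = 10^(-2.00) = 1.00 × 10^-2 M
At equilibrium [HA] = 0.043 − 1.00 × 10^-2 = 3.30 × 10^-2 M
Ka = [H+][A-]/[HA] = (1.00 × 10^-2)² / 3.30 × 10^-2 = 3.03 × 10^-3
pKa = -log(3.03 × 10^-3) = 2.52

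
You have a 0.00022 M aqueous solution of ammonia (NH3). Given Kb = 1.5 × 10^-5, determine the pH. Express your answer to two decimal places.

pH = 9.70

NH3 + H2O ⇌ NH4+ + OH-
From the ICE table, Kb = [OH-]²/(0.00022 − [OH-]) = 1.5 × 10^-5.
[OH-] is not negligible relative to C₀; solve [OH-]² + 1.5e-05·[OH-] − 3.3e-09 = 0.
[OH-] = (−Kb + √(Kb² + 4·Kb·C₀))/2 = 5.04 × 10^-5 M
pOH = −log(5.04 × 10^-5) = 4.30; pH = 14.00 − 4.30 = 9.70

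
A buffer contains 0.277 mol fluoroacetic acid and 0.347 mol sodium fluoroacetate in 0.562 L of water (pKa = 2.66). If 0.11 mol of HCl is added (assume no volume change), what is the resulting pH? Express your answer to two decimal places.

pH = 2.45

Added H+ converts FCH2COO- to FCH2COOH: FCH2COOH → 0.387 mol, FCH2COO- → 0.237 mol.
pH = pKa + log(n_FCH2COO-/n_FCH2COOH) = 2.66 + log(0.237/0.387) = 2.66 + (-0.213)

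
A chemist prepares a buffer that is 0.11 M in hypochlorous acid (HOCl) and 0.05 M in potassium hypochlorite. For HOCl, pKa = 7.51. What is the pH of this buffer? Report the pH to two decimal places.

pH = 7.17

pH = pKa + log([A⁻]/[HA]) = 7.51 + log(0.05/0.11)
pH = 7.51 + (-0.342) = 7.17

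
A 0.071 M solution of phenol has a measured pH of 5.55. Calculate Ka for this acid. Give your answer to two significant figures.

[H+] = 10^(-5.55) = 2.82 × 10^-6 M
At equilibrium [HA] = 0.071 − 2.82 × 10^-6 = 7.10 × 10^-2 M
Ka = [H+][A-]/[HA] = (2.82 × 10^-6)² / 7.10 × 10^-2 = 1.1 × 10^-10

Ka = 1.1 × 10^-10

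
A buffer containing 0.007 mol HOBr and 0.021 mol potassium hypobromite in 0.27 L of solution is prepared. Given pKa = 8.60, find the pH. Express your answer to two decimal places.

pH = 9.08

Using pH = pKa + log([base]/[acid]) with [base]/[acid] = 0.021/0.007:
pH = 8.60 + (+0.477) = 9.08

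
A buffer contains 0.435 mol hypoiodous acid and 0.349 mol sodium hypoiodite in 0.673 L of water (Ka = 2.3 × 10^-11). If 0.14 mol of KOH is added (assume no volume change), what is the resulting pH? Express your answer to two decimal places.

OH- converts HOI to OI-: HOI → 0.295 mol, OI- → 0.489 mol.
pKa = −log(2.3 × 10^-11) = 10.638
pH = pKa + log(n_OI-/n_HOI) = 10.638 + log(0.489/0.295) = 10.638 + (+0.219)

pH = 10.86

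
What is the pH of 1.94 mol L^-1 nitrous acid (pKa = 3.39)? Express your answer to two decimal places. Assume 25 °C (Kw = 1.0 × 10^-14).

pH = 1.55

HNO2 ⇌ NO2- + H+
Ka = 10^(−3.39) = 4.07 × 10^-4
Let x = [H+] at equilibrium. Ka = x²/(1.94 − x).
Assume x ≪ 1.94: x ≈ √(4.07 × 10^-4 × 1.94) = 2.81 × 10^-2 M
Check: 1.4% ionized — well under 5%, approximation valid.
pH = −log[H+] = −log(2.81 × 10^-2) = 1.55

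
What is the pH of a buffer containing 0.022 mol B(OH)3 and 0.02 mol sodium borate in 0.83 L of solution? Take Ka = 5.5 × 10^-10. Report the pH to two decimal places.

pH = 9.22

pKa = −log(5.5 × 10^-10) = 9.260
pH = pKa + log([A⁻]/[HA]) = 9.260 + log(0.02/0.022)
pH = 9.260 + (-0.041) = 9.22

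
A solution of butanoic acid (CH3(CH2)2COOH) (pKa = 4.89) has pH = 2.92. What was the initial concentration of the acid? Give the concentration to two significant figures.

[H+] = 10^(-2.92) = 1.20 × 10^-3 M = x
Ka = 10^(−4.89) = 1.29 × 10^-5
Ka = x²/(C₀ − x) ⇒ C₀ = x + x²/Ka
C₀ = 1.20 × 10^-3 + (1.20 × 10^-3)²/(1.29 × 10^-5) = 1.13 × 10^-1 M

C₀ = 1.1 × 10^-1 M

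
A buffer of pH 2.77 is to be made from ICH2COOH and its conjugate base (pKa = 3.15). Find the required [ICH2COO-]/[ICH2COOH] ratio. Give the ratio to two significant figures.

pH = pKa + log(r) ⇒ log(r) = 2.77 − 3.15 = -0.38
r = [ICH2COO-]/[ICH2COOH] = 10^(-0.38) = 0.417

ratio = 0.42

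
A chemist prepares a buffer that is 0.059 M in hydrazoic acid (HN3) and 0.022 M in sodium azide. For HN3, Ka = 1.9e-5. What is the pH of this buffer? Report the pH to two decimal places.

pKa = −log(1.9 × 10^-5) = 4.721
Henderson–Hasselbalch: pH = pKa + log([N3-]/[HN3]) = 4.721 + log(0.022/0.059)
pH = 4.721 + (-0.428) = 4.29

pH = 4.29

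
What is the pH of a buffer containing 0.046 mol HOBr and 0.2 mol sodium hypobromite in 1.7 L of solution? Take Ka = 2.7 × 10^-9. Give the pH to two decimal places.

pH = 9.21

pKa = −log(2.7 × 10^-9) = 8.569
Using pH = pKa + log([base]/[acid]) with [base]/[acid] = 0.2/0.046:
pH = 8.569 + (+0.638) = 9.21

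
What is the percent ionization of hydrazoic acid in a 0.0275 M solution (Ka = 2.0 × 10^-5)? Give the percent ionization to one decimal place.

HN3 ⇌ N3- + H+; let x = [H+] at equilibrium.
x ≈ √(Ka·C₀) = √(2.0 × 10^-5 × 0.0275) = 7.42 × 10^-4 M
Fraction ionized = 7.42 × 10^-4 / 0.0275 = 0.0270 → 2.7%

2.7%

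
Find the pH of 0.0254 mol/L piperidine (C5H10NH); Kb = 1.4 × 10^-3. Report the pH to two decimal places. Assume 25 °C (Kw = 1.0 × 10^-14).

C5H10NH + H2O ⇌ C5H10NH2+ + OH-
Let x = [OH-] at equilibrium. Kb = x²/(0.0254 − x).
x is not negligible relative to C₀; solve x² + 0.0014·x − 3.56e-05 = 0.
x = [−0.0014 + √(0.0014² + 0.000142)]/2 = 5.30 × 10^-3 M
pOH = −log(5.30 × 10^-3) = 2.28; pH = 14.00 − 2.28 = 11.72

pH = 11.72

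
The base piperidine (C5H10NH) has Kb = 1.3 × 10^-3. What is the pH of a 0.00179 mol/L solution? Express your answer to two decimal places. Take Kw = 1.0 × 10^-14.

C5H10NH + H2O ⇌ C5H10NH2+ + OH-
Let x = [OH-] at equilibrium. Kb = x²/(0.00179 − x).
The 5% rule fails; solving x² + Kb·x − Kb·C₀ = 0 exactly:
x = (−Kb + √(Kb² + 4·Kb·C₀))/2 = 1.01 × 10^-3 M
pOH = 3.00, so pH = 14.00 − pOH = 11.00

pH = 11.00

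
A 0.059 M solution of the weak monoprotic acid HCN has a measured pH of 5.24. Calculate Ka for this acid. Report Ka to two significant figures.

Ka = 5.6 × 10^-10

[H+] = 10^(-5.24) = 5.75 × 10^-6 M
At equilibrium [HA] = 0.059 − 5.75 × 10^-6 = 5.90 × 10^-2 M
Ka = [H+][A-]/[HA] = (5.75 × 10^-6)² / 5.90 × 10^-2 = 5.6 × 10^-10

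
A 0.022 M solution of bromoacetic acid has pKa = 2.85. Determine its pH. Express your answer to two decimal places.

BrCH2COOH ⇌ BrCH2COO- + H+
Ka = 10^(−2.85) = 1.41 × 10^-3
Ka = [H+]²/(0.022 − [H+]) = 1.41 × 10^-3
The 5% rule fails; solving [H+]² + Ka·[H+] − Ka·C₀ = 0 exactly:
[H+] = [−0.00141 + √(0.00141² + 0.000124)]/2 = 4.91 × 10^-3 M
pH = −log(4.91 × 10^-3) = 2.31

pH = 2.31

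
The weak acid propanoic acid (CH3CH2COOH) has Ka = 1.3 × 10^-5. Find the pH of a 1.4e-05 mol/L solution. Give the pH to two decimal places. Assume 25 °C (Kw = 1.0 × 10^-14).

CH3CH2COOH ⇌ CH3CH2COO- + H+
Ka = [H+]²/(1.4e-05 − [H+]) = 1.3 × 10^-5
Here C₀/Ka ≈ 1.08, so the small-[H+] approximation fails. Use the quadratic:
[H+] = [−1.3e-05 + √(1.3e-05² + 7.28e-10)]/2 = 8.47 × 10^-6 M
pH = −log[H+] = −log(8.47 × 10^-6) = 5.07

pH = 5.07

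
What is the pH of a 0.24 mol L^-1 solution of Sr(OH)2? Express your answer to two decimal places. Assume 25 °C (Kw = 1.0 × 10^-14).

Sr(OH)2 is a strong base (each formula unit releases 2 OH-); [OH-] = 0.48 M.
pOH = -log(0.48) = 0.32
pH = 14.00 - 0.32 = 13.68

pH = 13.68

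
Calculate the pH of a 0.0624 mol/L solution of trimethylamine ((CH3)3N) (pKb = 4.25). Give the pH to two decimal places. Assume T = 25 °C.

pH = 11.27

(CH3)3N + H2O ⇌ (CH3)3NH+ + OH-
Kb = 10^(−4.25) = 5.62 × 10^-5
Kb = x²/(0.0624 − x) = 5.62 × 10^-5
Assume x ≪ 0.0624: x ≈ √(5.62 × 10^-5 × 0.0624) = 1.87 × 10^-3 M
(x/C₀ = 3% < 5%, so the approximation holds.)
pOH = 2.73, so pH = 14.00 − pOH = 11.27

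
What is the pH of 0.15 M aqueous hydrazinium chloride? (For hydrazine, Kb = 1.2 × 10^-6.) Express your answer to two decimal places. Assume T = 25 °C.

pH = 4.45

N2H5+ is the conjugate acid of the weak base N2H4.
Ka = Kw/Kb = 1.0×10^-14 / 1.2 × 10^-6 = 8.33 × 10^-9
Ka = [H+]²/(0.15 − [H+]) = 8.33 × 10^-9
Assume [H+] ≪ 0.15: [H+] ≈ √(8.33 × 10^-9 × 0.15) = 3.53 × 10^-5 M
pH = −log(3.53 × 10^-5) = 4.45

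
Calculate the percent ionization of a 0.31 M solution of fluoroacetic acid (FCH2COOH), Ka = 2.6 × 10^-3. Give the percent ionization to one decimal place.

8.7%

FCH2COOH ⇌ FCH2COO- + H+; let x = [H+] at equilibrium.
Solve x² + 0.0026x − 0.000806 = 0 → x = 2.71 × 10^-2 M
Fraction ionized = 2.71 × 10^-2 / 0.31 = 0.0874 → 8.7%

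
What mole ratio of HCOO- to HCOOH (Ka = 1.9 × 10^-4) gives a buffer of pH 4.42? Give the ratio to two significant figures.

ratio = 5.0

pKa = -log(1.9 × 10^-4) = 3.721
pH = pKa + log(r) ⇒ log(r) = 4.42 − 3.721 = +0.699
r = [HCOO-]/[HCOOH] = 10^(+0.699) = 5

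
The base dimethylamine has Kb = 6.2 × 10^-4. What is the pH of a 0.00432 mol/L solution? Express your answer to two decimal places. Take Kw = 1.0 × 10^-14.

(CH3)2NH + H2O ⇌ (CH3)2NH2+ + OH-
Kb = [OH-]²/(0.00432 − [OH-]) = 6.2 × 10^-4
The 5% rule fails; solving [OH-]² + Kb·[OH-] − Kb·C₀ = 0 exactly:
[OH-] = [−0.00062 + √(0.00062² + 1.07e-05)]/2 = 1.36 × 10^-3 M
pOH = −log(1.36 × 10^-3) = 2.87; pH = 14.00 − 2.87 = 11.13

pH = 11.13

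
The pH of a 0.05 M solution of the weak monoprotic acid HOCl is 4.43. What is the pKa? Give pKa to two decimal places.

pKa = 7.56

[H+] = 10^(-4.43) = 3.72 × 10^-5 M
At equilibrium [HA] = 0.05 − 3.72 × 10^-5 = 5.00 × 10^-2 M
Ka = [H+][A-]/[HA] = (3.72 × 10^-5)² / 5.00 × 10^-2 = 2.77 × 10^-8
pKa = -log(2.77 × 10^-8) = 7.56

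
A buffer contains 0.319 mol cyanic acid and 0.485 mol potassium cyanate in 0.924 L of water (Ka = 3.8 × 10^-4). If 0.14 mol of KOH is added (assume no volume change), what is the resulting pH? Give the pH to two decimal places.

After neutralization: n(HOCN) = 0.179 mol, n(OCN-) = 0.625 mol.
pKa = −log(3.8 × 10^-4) = 3.420
pH = pKa + log([A⁻]/[HA]) = 3.420 + log(0.625/0.179) = 3.420 +0.543

pH = 3.96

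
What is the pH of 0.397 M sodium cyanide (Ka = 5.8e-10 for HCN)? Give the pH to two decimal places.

CN- is the conjugate base of the weak acid HCN.
Kb = Kw/Ka = 1.0×10^-14 / 5.8 × 10^-10 = 1.72 × 10^-5
From the ICE table, Kb = [OH-]²/(0.397 − [OH-]) = 1.72 × 10^-5.
Since Kb ≪ C₀, [OH-] ≈ √(Kb·C₀) = 2.61 × 10^-3 M.
pOH = 2.58, so pH = 14.00 − pOH = 11.42

pH = 11.42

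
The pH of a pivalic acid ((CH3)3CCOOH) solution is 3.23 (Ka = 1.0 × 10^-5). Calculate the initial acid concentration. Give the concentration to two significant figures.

[H+] = 10^(-3.23) = 5.89 × 10^-4 M = x
Ka = x²/(C₀ − x) ⇒ C₀ = x + x²/Ka
C₀ = 5.89 × 10^-4 + (5.89 × 10^-4)²/(1.0 × 10^-5) = 3.53 × 10^-2 M

C₀ = 3.5 × 10^-2 M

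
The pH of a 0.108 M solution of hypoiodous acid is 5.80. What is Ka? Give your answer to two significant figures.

Ka = 2.3 × 10^-11

[H+] = 10^(-5.80) = 1.58 × 10^-6 M
At equilibrium [HA] = 0.108 − 1.58 × 10^-6 = 1.08 × 10^-1 M
Ka = [H+][A-]/[HA] = (1.58 × 10^-6)² / 1.08 × 10^-1 = 2.3 × 10^-11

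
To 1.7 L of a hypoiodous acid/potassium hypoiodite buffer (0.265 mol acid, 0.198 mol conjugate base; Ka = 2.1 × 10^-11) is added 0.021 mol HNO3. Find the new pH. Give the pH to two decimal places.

pH = 10.47

After neutralization: n(HOI) = 0.286 mol, n(OI-) = 0.177 mol.
pKa = −log(2.1 × 10^-11) = 10.678
pH = pKa + log([A⁻]/[HA]) = 10.678 + log(0.177/0.286) = 10.678 -0.208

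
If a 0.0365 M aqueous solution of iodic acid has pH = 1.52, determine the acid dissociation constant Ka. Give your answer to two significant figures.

Ka = 1.4 × 10^-1

[H+] = 10^(-1.52) = 3.02 × 10^-2 M
At equilibrium [HA] = 0.0365 − 3.02 × 10^-2 = 6.30 × 10^-3 M
Ka = [H+][A-]/[HA] = (3.02 × 10^-2)² / 6.30 × 10^-3 = 1.4 × 10^-1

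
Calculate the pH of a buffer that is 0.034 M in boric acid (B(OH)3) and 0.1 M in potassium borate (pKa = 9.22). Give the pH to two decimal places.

pH = 9.69

Using pH = pKa + log([base]/[acid]) with [base]/[acid] = 0.1/0.034:
pH = 9.22 + (+0.469) = 9.69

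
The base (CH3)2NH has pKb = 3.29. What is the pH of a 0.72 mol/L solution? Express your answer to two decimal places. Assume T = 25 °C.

(CH3)2NH + H2O ⇌ (CH3)2NH2+ + OH-
Kb = 10^(−3.29) = 5.13 × 10^-4
From the ICE table, Kb = x²/(0.72 − x) = 5.13 × 10^-4.
Neglecting x in the denominator: x = √(5.13 × 10^-4 × 0.72) = 1.92 × 10^-2 M
pOH = 1.72, so pH = 14.00 − pOH = 12.28

pH = 12.28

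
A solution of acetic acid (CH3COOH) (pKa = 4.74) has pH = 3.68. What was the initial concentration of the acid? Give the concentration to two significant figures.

[H+] = 10^(-3.68) = 2.09 × 10^-4 M = x
Ka = 10^(−4.74) = 1.82 × 10^-5
Ka = x²/(C₀ − x) ⇒ C₀ = x + x²/Ka
C₀ = 2.09 × 10^-4 + (2.09 × 10^-4)²/(1.82 × 10^-5) = 2.61 × 10^-3 M

C₀ = 2.6 × 10^-3 M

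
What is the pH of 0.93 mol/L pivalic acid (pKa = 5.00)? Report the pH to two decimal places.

(CH3)3CCOOH ⇌ (CH3)3CCOO- + H+
Ka = 10^(−5.00) = 1.00 × 10^-5
From the ICE table, Ka = [H+]²/(0.93 − [H+]) = 1.00 × 10^-5.
Since Ka ≪ C₀, [H+] ≈ √(Ka·C₀) = 3.05 × 10^-3 M.
pH = −log[H+] = −log(3.05 × 10^-3) = 2.52

pH = 2.52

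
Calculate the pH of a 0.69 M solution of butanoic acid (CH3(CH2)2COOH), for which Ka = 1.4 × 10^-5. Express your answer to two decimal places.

CH3(CH2)2COOH ⇌ CH3(CH2)2COO- + H+
Ka = [H+]²/(0.69 − [H+]) = 1.4 × 10^-5
Assume [H+] ≪ 0.69: [H+] ≈ √(1.4 × 10^-5 × 0.69) = 3.11 × 10^-3 M
([H+]/C₀ = 0.45% < 5%, so the approximation holds.)
pH = −log(3.11 × 10^-3) = 2.51

pH = 2.51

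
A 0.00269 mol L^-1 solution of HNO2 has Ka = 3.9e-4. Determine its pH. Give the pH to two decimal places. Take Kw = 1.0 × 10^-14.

pH = 3.07

HNO2 ⇌ NO2- + H+
From the ICE table, Ka = [H+]²/(0.00269 − [H+]) = 3.9 × 10^-4.
[H+] is not negligible relative to C₀; solve [H+]² + 0.00039·[H+] − 1.05e-06 = 0.
[H+] = [−0.00039 + √(0.00039² + 4.2e-06)]/2 = 8.48 × 10^-4 M
pH = −log[H+] = −log(8.48 × 10^-4) = 3.07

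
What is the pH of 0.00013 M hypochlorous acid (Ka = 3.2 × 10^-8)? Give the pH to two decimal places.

HOCl ⇌ OCl- + H+
Ka = x²/(0.00013 − x) = 3.2 × 10^-8
Since Ka ≪ C₀, x ≈ √(Ka·C₀) = 2.04 × 10^-6 M.
pH = −log[H+] = −log(2.04 × 10^-6) = 5.69

pH = 5.69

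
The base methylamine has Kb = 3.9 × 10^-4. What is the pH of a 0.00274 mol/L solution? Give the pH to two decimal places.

pH = 10.93

CH3NH2 + H2O ⇌ CH3NH3+ + OH-
From the ICE table, Kb = [OH-]²/(0.00274 − [OH-]) = 3.9 × 10^-4.
The 5% rule fails; solving [OH-]² + Kb·[OH-] − Kb·C₀ = 0 exactly:
[OH-] = (−Kb + √(Kb² + 4·Kb·C₀))/2 = 8.57 × 10^-4 M
pOH = −log(8.57 × 10^-4) = 3.07; pH = 14.00 − 3.07 = 10.93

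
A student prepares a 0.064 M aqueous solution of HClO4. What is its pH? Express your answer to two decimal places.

pH = 1.19

HClO4 is a strong acid and dissociates completely, so [H+] = 0.064 M.
pH = -log(0.064) = 1.19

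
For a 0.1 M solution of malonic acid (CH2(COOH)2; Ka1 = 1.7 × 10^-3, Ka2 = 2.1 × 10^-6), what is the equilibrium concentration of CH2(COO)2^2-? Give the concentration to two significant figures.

2.1 × 10^-6 M

First ionization gives [H+] ≈ [CH2(COOH)COO-] = 1.22 × 10^-2 M.
Second step: Ka2 = [H+][CH2(COO)2^2-]/[CH2(COOH)COO-] ≈ [CH2(COO)2^2-] (since [H+] ≈ [CH2(COOH)COO-]).
So [CH2(COO)2^2-] ≈ Ka2.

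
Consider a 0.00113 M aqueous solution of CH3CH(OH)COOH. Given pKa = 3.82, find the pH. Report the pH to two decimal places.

CH3CH(OH)COOH ⇌ CH3CH(OH)COO- + H+
Ka = 10^(−3.82) = 1.51 × 10^-4
Ka = x²/(0.00113 − x) = 1.51 × 10^-4
Here C₀/Ka ≈ 7.48, so the small-x approximation fails. Use the quadratic:
x = (−Ka + √(Ka² + 4·Ka·C₀))/2 = 3.44 × 10^-4 M
pH = −log[H+] = −log(3.44 × 10^-4) = 3.46

pH = 3.46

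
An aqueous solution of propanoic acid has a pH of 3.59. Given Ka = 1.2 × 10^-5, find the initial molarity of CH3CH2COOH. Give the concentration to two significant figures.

[H+] = 10^(-3.59) = 2.57 × 10^-4 M = x
Ka = x²/(C₀ − x) ⇒ C₀ = x + x²/Ka
C₀ = 2.57 × 10^-4 + (2.57 × 10^-4)²/(1.2 × 10^-5) = 5.76 × 10^-3 M

C₀ = 5.8 × 10^-3 M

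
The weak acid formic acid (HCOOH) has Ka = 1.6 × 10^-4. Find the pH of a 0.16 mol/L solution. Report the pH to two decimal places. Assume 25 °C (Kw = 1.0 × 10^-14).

pH = 2.30

HCOOH ⇌ HCOO- + H+
Let x = [H+] at equilibrium. Ka = x²/(0.16 − x).
Neglecting x in the denominator: x = √(1.6 × 10^-4 × 0.16) = 5.06 × 10^-3 M
(x/C₀ = 3.2% < 5%, so the approximation holds.)
pH = −log(5.06 × 10^-3) = 2.30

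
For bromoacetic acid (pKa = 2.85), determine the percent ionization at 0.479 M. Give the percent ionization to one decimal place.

5.3%

BrCH2COOH ⇌ BrCH2COO- + H+; let x = [H+] at equilibrium.
Ka = 10^(−2.85) = 1.41 × 10^-3
Ka = x²/(C₀ − x); solving the quadratic gives x = 2.53 × 10^-2 M.
Fraction ionized = 2.53 × 10^-2 / 0.479 = 0.0528 → 5.3%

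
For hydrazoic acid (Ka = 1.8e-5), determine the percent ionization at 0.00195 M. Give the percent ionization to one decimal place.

HN3 ⇌ N3- + H+; let x = [H+] at equilibrium.
Ka = x²/(C₀ − x); solving the quadratic gives x = 1.79 × 10^-4 M.
% ionization = x/C₀ × 100% = 1.79 × 10^-4/0.00195 × 100% = 9.2%

9.2%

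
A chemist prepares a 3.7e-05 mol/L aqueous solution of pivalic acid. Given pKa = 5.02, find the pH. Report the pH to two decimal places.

(CH3)3CCOOH ⇌ (CH3)3CCOO- + H+
Ka = 10^(−5.02) = 9.55 × 10^-6
Let x = [H+] at equilibrium. Ka = x²/(3.7e-05 − x).
Here C₀/Ka ≈ 3.87, so the small-x approximation fails. Use the quadratic:
x = [−9.55e-06 + √(9.55e-06² + 1.41e-09)]/2 = 1.46 × 10^-5 M
pH = −log(1.46 × 10^-5) = 4.84

pH = 4.84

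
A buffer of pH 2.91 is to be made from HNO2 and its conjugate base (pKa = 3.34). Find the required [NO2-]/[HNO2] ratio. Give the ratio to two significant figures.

pH = pKa + log(r) ⇒ log(r) = 2.91 − 3.34 = -0.43
r = [NO2-]/[HNO2] = 10^(-0.43) = 0.372

ratio = 0.37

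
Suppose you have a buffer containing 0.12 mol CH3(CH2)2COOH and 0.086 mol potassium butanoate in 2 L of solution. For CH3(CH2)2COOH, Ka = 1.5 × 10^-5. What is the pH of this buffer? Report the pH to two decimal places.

pKa = −log(1.5 × 10^-5) = 4.824
Henderson–Hasselbalch: pH = pKa + log([CH3(CH2)2COO-]/[CH3(CH2)2COOH]) = 4.824 + log(0.086/0.12)
pH = 4.824 + (-0.145) = 4.68

pH = 4.68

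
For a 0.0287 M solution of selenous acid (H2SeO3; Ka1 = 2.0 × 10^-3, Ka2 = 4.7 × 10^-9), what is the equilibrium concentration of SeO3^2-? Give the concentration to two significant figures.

First ionization gives [H+] ≈ [HSeO3-] = 6.64 × 10^-3 M.
Second step: Ka2 = [H+][SeO3^2-]/[HSeO3-] ≈ [SeO3^2-] (since [H+] ≈ [HSeO3-]).
So [SeO3^2-] ≈ Ka2.

4.7 × 10^-9 M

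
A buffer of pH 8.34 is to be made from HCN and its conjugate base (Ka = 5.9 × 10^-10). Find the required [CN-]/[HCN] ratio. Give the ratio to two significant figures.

ratio = 0.13

pKa = -log(5.9 × 10^-10) = 9.229
pH = pKa + log(r) ⇒ log(r) = 8.34 − 9.229 = -0.889
r = [CN-]/[HCN] = 10^(-0.889) = 0.129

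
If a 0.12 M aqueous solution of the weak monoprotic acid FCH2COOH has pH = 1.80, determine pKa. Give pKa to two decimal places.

pKa = 2.62

[H+] = 10^(-1.80) = 1.58 × 10^-2 M
At equilibrium [HA] = 0.12 − 1.58 × 10^-2 = 1.04 × 10^-1 M
Ka = [H+][A-]/[HA] = (1.58 × 10^-2)² / 1.04 × 10^-1 = 2.40 × 10^-3
pKa = -log(2.40 × 10^-3) = 2.62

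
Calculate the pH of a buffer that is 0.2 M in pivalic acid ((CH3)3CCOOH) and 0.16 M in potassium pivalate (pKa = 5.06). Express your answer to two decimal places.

pH = 4.96

Henderson–Hasselbalch: pH = pKa + log([(CH3)3CCOO-]/[(CH3)3CCOOH]) = 5.06 + log(0.16/0.2)
pH = 5.06 + (-0.097) = 4.96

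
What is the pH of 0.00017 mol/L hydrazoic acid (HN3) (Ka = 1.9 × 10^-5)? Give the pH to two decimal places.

pH = 4.32

HN3 ⇌ N3- + H+
Ka = x²/(0.00017 − x) = 1.9 × 10^-5
The 5% rule fails; solving x² + Ka·x − Ka·C₀ = 0 exactly:
x = [−1.9e-05 + √(1.9e-05² + 1.29e-08)]/2 = 4.81 × 10^-5 M
pH = −log(4.81 × 10^-5) = 4.32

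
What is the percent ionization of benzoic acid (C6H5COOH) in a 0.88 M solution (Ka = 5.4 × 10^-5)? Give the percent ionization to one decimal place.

C6H5COOH ⇌ C6H5COO- + H+; let x = [H+] at equilibrium.
x ≈ √(Ka·C₀) = √(5.4 × 10^-5 × 0.88) = 6.89 × 10^-3 M
Fraction ionized = 6.89 × 10^-3 / 0.88 = 0.0078 → 0.8%

0.8%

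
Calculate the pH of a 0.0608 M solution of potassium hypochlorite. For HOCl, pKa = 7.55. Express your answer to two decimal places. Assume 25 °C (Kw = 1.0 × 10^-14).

pH = 10.17

OCl- is the conjugate base of the weak acid HOCl.
Ka = 10^(−7.55) = 2.82 × 10^-8
Kb = Kw/Ka = 1.0×10^-14 / 2.82 × 10^-8 = 3.55 × 10^-7
Kb = x²/(0.0608 − x) = 3.55 × 10^-7
Assume x ≪ 0.0608: x ≈ √(3.55 × 10^-7 × 0.0608) = 1.47 × 10^-4 M
pOH = −log(1.47 × 10^-4) = 3.83; pH = 14.00 − 3.83 = 10.17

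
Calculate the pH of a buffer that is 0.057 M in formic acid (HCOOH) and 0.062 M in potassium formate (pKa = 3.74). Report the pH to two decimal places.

pH = 3.78

pH = pKa + log([A⁻]/[HA]) = 3.74 + log(0.062/0.057)
pH = 3.74 + (+0.037) = 3.78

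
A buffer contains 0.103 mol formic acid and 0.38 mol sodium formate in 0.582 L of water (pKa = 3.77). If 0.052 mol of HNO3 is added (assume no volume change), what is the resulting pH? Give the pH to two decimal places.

After neutralization: n(HCOOH) = 0.155 mol, n(HCOO-) = 0.328 mol.
pH = pKa + log(n_HCOO-/n_HCOOH) = 3.77 + log(0.328/0.155) = 3.77 + (+0.326)

pH = 4.10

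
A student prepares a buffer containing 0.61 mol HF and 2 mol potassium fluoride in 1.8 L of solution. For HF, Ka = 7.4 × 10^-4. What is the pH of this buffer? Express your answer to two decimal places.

pH = 3.65

pKa = −log(7.4 × 10^-4) = 3.131
Henderson–Hasselbalch: pH = pKa + log([F-]/[HF]) = 3.131 + log(2/0.61)
pH = 3.131 + (+0.516) = 3.65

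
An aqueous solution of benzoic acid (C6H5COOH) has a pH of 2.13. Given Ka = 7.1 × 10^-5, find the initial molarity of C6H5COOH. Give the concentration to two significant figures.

[H+] = 10^(-2.13) = 7.41 × 10^-3 M = x
Ka = x²/(C₀ − x) ⇒ C₀ = x + x²/Ka
C₀ = 7.41 × 10^-3 + (7.41 × 10^-3)²/(7.1 × 10^-5) = 7.81 × 10^-1 M

C₀ = 7.8 × 10^-1 M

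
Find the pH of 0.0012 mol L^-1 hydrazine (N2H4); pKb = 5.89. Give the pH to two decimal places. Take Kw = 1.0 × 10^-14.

N2H4 + H2O ⇌ N2H5+ + OH-
Kb = 10^(−5.89) = 1.29 × 10^-6
From the ICE table, Kb = x²/(0.0012 − x) = 1.29 × 10^-6.
Neglecting x in the denominator: x = √(1.29 × 10^-6 × 0.0012) = 3.93 × 10^-5 M
(x/C₀ = 3.3% < 5%, so the approximation holds.)
pOH = −log(3.93 × 10^-5) = 4.41; pH = 14.00 − 4.41 = 9.59

pH = 9.59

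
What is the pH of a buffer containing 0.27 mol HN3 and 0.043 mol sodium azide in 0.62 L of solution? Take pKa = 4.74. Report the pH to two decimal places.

pH = pKa + log([A⁻]/[HA]) = 4.74 + log(0.043/0.27)
pH = 4.74 + (-0.798) = 3.94

pH = 3.94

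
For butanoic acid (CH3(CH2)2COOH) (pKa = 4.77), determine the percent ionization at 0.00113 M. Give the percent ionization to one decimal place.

CH3(CH2)2COOH ⇌ CH3(CH2)2COO- + H+; let x = [H+] at equilibrium.
Ka = 10^(−4.77) = 1.70 × 10^-5
Ka = x²/(C₀ − x); solving the quadratic gives x = 1.30 × 10^-4 M.
Fraction ionized = 1.30 × 10^-4 / 0.00113 = 0.1150 → 11.5%

11.5%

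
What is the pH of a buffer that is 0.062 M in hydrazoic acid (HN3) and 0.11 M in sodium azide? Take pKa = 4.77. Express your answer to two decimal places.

Using pH = pKa + log([base]/[acid]) with [base]/[acid] = 0.11/0.062:
pH = 4.77 + (+0.249) = 5.02

pH = 5.02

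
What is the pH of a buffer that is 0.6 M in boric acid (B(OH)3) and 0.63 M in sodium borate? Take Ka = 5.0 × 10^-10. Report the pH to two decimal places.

pKa = −log(5.0 × 10^-10) = 9.301
pH = pKa + log([A⁻]/[HA]) = 9.301 + log(0.63/0.6)
pH = 9.301 + (+0.021) = 9.32

pH = 9.32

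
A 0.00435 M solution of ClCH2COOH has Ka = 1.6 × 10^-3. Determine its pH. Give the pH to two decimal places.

ClCH2COOH ⇌ ClCH2COO- + H+
Ka = [H+]²/(0.00435 − [H+]) = 1.6 × 10^-3
[H+] is not negligible relative to C₀; solve [H+]² + 0.0016·[H+] − 6.96e-06 = 0.
[H+] = (−Ka + √(Ka² + 4·Ka·C₀))/2 = 1.96 × 10^-3 M
pH = −log(1.96 × 10^-3) = 2.71

pH = 2.71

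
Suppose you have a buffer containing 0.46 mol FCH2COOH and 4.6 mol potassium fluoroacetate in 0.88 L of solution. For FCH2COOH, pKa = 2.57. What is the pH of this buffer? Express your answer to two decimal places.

pH = pKa + log([A⁻]/[HA]) = 2.57 + log(4.6/0.46)
pH = 2.57 + (+1.000) = 3.57

pH = 3.57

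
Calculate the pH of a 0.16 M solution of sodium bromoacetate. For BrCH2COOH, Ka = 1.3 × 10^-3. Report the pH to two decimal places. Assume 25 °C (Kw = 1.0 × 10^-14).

BrCH2COO- is the conjugate base of the weak acid BrCH2COOH.
Kb = Kw/Ka = 1.0×10^-14 / 1.3 × 10^-3 = 7.69 × 10^-12
From the ICE table, Kb = [OH-]²/(0.16 − [OH-]) = 7.69 × 10^-12.
Since Kb ≪ C₀, [OH-] ≈ √(Kb·C₀) = 1.11 × 10^-6 M.
pOH = 5.95, so pH = 14.00 − pOH = 8.05

pH = 8.05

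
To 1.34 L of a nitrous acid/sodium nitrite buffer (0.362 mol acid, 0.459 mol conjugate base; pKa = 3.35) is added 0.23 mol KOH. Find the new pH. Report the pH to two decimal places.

After neutralization: n(HNO2) = 0.132 mol, n(NO2-) = 0.689 mol.
pH = pKa + log([A⁻]/[HA]) = 3.35 + log(0.689/0.132) = 3.35 +0.718

pH = 4.07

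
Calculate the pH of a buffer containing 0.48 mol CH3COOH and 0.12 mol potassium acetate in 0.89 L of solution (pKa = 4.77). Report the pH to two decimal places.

Henderson–Hasselbalch: pH = pKa + log([CH3COO-]/[CH3COOH]) = 4.77 + log(0.12/0.48)
pH = 4.77 + (-0.602) = 4.17

pH = 4.17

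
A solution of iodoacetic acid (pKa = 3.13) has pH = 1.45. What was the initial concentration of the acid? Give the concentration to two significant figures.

[H+] = 10^(-1.45) = 3.55 × 10^-2 M = x
Ka = 10^(−3.13) = 7.41 × 10^-4
Ka = x²/(C₀ − x) ⇒ C₀ = x + x²/Ka
C₀ = 3.55 × 10^-2 + (3.55 × 10^-2)²/(7.41 × 10^-4) = 1.74 M

C₀ = 1.7 M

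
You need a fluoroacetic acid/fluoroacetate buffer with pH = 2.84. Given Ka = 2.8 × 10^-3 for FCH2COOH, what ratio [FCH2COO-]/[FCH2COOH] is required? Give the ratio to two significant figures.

pKa = -log(2.8 × 10^-3) = 2.553
pH = pKa + log(r) ⇒ log(r) = 2.84 − 2.553 = +0.287
r = [FCH2COO-]/[FCH2COOH] = 10^(+0.287) = 1.94

ratio = 1.9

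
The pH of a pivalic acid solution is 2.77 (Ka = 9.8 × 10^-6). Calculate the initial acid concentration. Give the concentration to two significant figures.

[H+] = 10^(-2.77) = 1.70 × 10^-3 M = x
Ka = x²/(C₀ − x) ⇒ C₀ = x + x²/Ka
C₀ = 1.70 × 10^-3 + (1.70 × 10^-3)²/(9.8 × 10^-6) = 2.97 × 10^-1 M

C₀ = 3.0 × 10^-1 M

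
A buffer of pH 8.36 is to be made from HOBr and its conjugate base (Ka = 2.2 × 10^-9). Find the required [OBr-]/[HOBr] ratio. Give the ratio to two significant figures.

pKa = -log(2.2 × 10^-9) = 8.658
pH = pKa + log(r) ⇒ log(r) = 8.36 − 8.658 = -0.298
r = [OBr-]/[HOBr] = 10^(-0.298) = 0.504

ratio = 0.50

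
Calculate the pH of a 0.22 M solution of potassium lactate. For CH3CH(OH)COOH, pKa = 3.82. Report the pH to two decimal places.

pH = 8.58

CH3CH(OH)COO- is the conjugate base of the weak acid CH3CH(OH)COOH.
Ka = 10^(−3.82) = 1.51 × 10^-4
Kb = Kw/Ka = 1.0×10^-14 / 1.51 × 10^-4 = 6.62 × 10^-11
From the ICE table, Kb = [OH-]²/(0.22 − [OH-]) = 6.62 × 10^-11.
Neglecting [OH-] in the denominator: [OH-] = √(6.62 × 10^-11 × 0.22) = 3.82 × 10^-6 M
([OH-]/C₀ = 0.0017% < 5%, so the approximation holds.)
pOH = −log(3.82 × 10^-6) = 5.42; pH = 14.00 − 5.42 = 8.58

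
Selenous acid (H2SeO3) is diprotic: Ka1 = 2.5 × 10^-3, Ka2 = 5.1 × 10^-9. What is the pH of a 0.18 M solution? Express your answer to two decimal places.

pH = 1.70

Ka1 ≫ Ka2, so treat the first dissociation as the only significant source of H+.
Ka1 = x²/(0.18 − x) = 2.5 × 10^-3
Solving the quadratic: x = (−Ka1 + √(Ka1² + 4·Ka1·C₀))/2 = 2.00 × 10^-2 M
pH = −log(2.00 × 10^-2) = 1.70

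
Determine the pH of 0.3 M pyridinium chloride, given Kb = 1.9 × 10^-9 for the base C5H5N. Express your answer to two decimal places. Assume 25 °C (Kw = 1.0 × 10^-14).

C5H5NH+ is the conjugate acid of the weak base C5H5N.
Ka = Kw/Kb = 1.0×10^-14 / 1.9 × 10^-9 = 5.26 × 10^-6
Let x = [H+] at equilibrium. Ka = x²/(0.3 − x).
Neglecting x in the denominator: x = √(5.26 × 10^-6 × 0.3) = 1.26 × 10^-3 M
(x/C₀ = 0.42% < 5%, so the approximation holds.)
pH = −log(1.26 × 10^-3) = 2.90

pH = 2.90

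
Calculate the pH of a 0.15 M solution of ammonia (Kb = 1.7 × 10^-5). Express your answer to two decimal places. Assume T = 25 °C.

NH3 + H2O ⇌ NH4+ + OH-
From the ICE table, Kb = [OH-]²/(0.15 − [OH-]) = 1.7 × 10^-5.
Neglecting [OH-] in the denominator: [OH-] = √(1.7 × 10^-5 × 0.15) = 1.60 × 10^-3 M
pOH = −log(1.60 × 10^-3) = 2.80; pH = 14.00 − 2.80 = 11.20

pH = 11.20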